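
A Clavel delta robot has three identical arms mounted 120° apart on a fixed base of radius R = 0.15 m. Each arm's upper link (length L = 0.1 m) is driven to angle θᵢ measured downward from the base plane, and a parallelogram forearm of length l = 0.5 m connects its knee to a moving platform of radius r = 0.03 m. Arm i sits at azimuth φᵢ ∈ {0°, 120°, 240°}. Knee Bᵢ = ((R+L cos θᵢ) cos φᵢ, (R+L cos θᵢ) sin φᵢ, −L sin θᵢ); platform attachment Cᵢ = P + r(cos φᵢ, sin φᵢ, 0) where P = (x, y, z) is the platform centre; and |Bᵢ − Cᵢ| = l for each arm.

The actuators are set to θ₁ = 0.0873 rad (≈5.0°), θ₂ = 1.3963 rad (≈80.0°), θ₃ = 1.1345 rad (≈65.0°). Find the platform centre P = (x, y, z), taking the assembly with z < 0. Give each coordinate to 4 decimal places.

(0.1771, -0.0353, -0.5057)

O1 = (0.2196·cos0.0°, 0.2196·sin0.0°, -0.0087) = (0.2196, 0.0000, -0.0087)
O2 = (0.1374·cos120.0°, 0.1374·sin120.0°, -0.0985) = (-0.0687, 0.1190, -0.0985)
φ3=240.0°: virtual centre (-0.0811, -0.1405, -0.0906), radius l
|O₂|²−|O₁|² = -0.0197;  |O₃|²−|O₁|² = -0.0138
[-0.5766 0.2379 -0.1795]·P = -0.0197;  [-0.6015 -0.2810 -0.1638]·P = -0.0138
det = 0.3052;  x = 0.0289+-0.2931z,  y = -0.0129+0.0443z
sphere 1 gives Az²+Bz+C=0 with A=1.0879, B=0.1281, C=-0.2134;  B²−4AC=0.9449;  roots -0.5057, 0.3879;  negative root z = -0.5057
x = 0.1771, y = -0.0353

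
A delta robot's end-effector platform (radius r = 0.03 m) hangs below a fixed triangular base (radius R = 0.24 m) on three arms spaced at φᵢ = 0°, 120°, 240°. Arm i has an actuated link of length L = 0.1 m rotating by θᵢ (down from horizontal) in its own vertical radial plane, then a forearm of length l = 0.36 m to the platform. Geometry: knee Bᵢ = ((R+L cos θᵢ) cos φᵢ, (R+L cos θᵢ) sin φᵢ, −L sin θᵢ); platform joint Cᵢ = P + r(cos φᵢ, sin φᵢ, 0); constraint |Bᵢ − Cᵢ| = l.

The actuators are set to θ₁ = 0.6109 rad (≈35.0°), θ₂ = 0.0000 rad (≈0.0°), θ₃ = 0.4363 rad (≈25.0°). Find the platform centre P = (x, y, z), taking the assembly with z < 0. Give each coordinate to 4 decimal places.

centre 1 = (0.2919·cos0.0°, 0.2919·sin0.0°, -0.0574) = (0.2919, 0.0000, -0.0574)
φ2=120.0°: virtual centre (-0.1550, 0.2685, 0.0000), radius l
arm 3 at φ=240.0°: (R−r)+L cos θ3 = 0.3006;  centre 3 = (-0.1503, -0.2604, -0.0423)
subtract pairs → two planes through P
plane₁₂: -0.8938x+0.5369y+0.1147z = 0.0076
Cramer: x(z) = -0.0063+0.0808z;  y(z) = 0.0037-0.0792z
quadratic in z: (1.0128)z²+(0.0660)z+(-0.0374)=0, √Δ=0.3946 → z ∈ {-0.2274, 0.1623}; z = -0.2274 (taking z<0)
x = -0.0247, y = 0.0217

(-0.0247, 0.0217, -0.2274)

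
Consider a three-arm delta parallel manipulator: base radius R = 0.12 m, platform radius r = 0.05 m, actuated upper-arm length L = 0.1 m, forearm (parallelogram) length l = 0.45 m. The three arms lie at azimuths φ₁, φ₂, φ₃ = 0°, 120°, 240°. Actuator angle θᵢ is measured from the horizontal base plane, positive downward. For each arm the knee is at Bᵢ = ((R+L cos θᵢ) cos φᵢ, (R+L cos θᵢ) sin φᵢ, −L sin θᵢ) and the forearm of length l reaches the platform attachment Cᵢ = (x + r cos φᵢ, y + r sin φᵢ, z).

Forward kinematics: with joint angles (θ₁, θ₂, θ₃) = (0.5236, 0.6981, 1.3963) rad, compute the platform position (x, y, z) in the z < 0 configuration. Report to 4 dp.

(0.0968, 0.1158, -0.4807)

O1 = (0.1566·cos0.0°, 0.1566·sin0.0°, -0.0500) = (0.1566, 0.0000, -0.0500)
φ2=120.0°: virtual centre (-0.0733, 0.1270, -0.0643), radius l
O3 = (0.0874·cos240.0°, 0.0874·sin240.0°, -0.0985) = (-0.0437, -0.0757, -0.0985)
|O₂|²−|O₁|² = -0.0014;  |O₃|²−|O₁|² = -0.0097
plane₁₂: -0.4598x+0.2539y+-0.0286z = -0.0014
Cramer: x(z) = 0.0156-0.1690z;  y(z) = 0.0227-0.1935z
sphere 1 gives Az²+Bz+C=0 with A=1.0660, B=0.1388, C=-0.1796;  B²−4AC=0.7851;  roots -0.4807, 0.3505;  negative root z = -0.4807
x = 0.0968, y = 0.1158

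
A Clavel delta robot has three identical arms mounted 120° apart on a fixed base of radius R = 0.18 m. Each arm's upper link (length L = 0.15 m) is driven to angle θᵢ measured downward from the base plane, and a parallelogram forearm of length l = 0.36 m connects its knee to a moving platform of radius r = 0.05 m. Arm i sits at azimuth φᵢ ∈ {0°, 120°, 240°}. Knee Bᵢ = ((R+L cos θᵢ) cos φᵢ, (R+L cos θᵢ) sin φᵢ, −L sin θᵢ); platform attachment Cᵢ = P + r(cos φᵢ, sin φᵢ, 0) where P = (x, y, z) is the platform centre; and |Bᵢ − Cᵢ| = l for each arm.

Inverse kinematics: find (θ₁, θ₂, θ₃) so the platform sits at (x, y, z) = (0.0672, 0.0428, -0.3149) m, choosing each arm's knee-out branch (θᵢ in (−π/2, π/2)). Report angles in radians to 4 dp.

θ₁ = 0.1744, θ₂ = 0.5241, θ₃ = 0.8728

rotate P by −φ1: (0.0672, 0.0428, -0.3149)
  A cos θ + B sin θ = C:  0.0628·cos θ + -0.3149·sin θ = 0.0072
  γ=atan2(-0.3149,0.0628)=-1.3740;  ψ=arccos(0.0224)=1.5483;  θ1=γ+ψ≈0.1744
rotate P by −φ2: (0.0035, -0.0796, -0.3149)
  A cos θ + B sin θ = C:  0.1265·cos θ + -0.3149·sin θ = -0.0480
  θ2 = atan2(B,A) + arccos(C/0.3394) = 0.5241
arm 3 (φ=240.0°): x'=-0.0707, y'=0.0368
  A=0.2007, B=-0.3149, C=(l²−L²−A²−y'²−z²)/(2L)=-0.1123
  √(A²+B²)=0.3734;  θ3 = -1.0034+1.8762 ≈ 0.8728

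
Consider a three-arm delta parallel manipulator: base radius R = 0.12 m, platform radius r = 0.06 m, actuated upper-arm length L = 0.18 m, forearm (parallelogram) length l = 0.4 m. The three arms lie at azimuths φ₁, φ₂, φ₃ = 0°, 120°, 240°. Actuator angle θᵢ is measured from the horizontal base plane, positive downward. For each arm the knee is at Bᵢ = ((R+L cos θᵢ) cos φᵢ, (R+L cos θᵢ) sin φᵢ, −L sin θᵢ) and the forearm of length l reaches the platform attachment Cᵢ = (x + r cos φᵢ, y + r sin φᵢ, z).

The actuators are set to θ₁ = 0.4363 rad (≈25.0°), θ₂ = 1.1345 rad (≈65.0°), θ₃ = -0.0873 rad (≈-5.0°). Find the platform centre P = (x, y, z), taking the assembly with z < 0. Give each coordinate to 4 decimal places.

centre 1 = (0.2231·cos0.0°, 0.2231·sin0.0°, -0.0761) = (0.2231, 0.0000, -0.0761)
φ2=120.0°: virtual centre (-0.0680, 0.1178, -0.1631), radius l
arm 3 at φ=240.0°: e+L cos θ3 = 0.2393;  centre 3 = (-0.1197, -0.2073, 0.0157)
subtract pairs → two planes through P
[-0.5823 0.2357 -0.1741]·P = -0.0104;  [-0.6856 -0.4145 0.1835]·P = 0.0019
det = 0.4030;  x = 0.0096+-0.0718z,  y = -0.0206+0.5615z
into |P−centre ₁|² = l²: 1.3204z² + 0.1597z + -0.1082 = 0;  Δ = 0.5970;  z = -0.3530 or 0.2321 → z<0 root = -0.3530
x = 0.0350, y = -0.2188

(0.0350, -0.2188, -0.3530)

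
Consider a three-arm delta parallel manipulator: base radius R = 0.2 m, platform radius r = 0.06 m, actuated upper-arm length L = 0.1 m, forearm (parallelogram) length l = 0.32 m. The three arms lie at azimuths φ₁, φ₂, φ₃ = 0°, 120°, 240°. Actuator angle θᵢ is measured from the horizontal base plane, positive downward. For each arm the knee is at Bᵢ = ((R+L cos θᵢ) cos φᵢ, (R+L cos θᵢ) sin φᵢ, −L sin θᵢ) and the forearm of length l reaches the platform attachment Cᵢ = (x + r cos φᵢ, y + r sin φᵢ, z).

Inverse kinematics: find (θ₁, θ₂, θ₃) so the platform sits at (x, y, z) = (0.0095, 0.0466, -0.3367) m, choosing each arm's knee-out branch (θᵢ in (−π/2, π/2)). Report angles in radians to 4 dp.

θ₁ = 0.9596, θ₂ = 0.7855, θ₃ = 1.3089

arm 1 (φ=0.0°): x'=0.0095, y'=0.0466
  A cos θ + B sin θ = C:  0.1305·cos θ + -0.3367·sin θ = -0.2008
  θ1 = atan2(B,A) + arccos(C/0.3611) = 0.9596
φ2=120.0° → target in arm frame (0.0356, -0.0315)
  A=0.1044, B=-0.3367, C=(l²−L²−A²−y'²−z²)/(2L)=-0.1643
  θ2 = atan2(B,A) + arccos(C/0.3525) = 0.7855
φ3=240.0° → target in arm frame (-0.0451, -0.0151)
  A=0.1851, B=-0.3367, C=(l²−L²−A²−y'²−z²)/(2L)=-0.2773
  θ3 = atan2(B,A) + arccos(C/0.3842) = 1.3089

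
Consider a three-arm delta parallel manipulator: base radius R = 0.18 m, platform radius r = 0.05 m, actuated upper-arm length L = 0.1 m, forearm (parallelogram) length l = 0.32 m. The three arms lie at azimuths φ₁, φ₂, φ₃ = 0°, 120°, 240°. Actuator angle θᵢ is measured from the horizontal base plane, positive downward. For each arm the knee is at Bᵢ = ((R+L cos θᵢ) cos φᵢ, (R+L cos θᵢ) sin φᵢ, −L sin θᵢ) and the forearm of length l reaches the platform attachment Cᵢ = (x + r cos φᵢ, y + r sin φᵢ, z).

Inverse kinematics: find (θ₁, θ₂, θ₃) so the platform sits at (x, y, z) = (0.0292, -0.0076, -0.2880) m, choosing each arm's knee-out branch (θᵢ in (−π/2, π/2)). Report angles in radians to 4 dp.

θ₁ = 0.3492, θ₂ = 0.6981, θ₃ = 0.6111

arm 1 (φ=0.0°): x'=0.0292, y'=-0.0076
  A=0.1008, B=-0.2880, C=(l²−L²−A²−y'²−z²)/(2L)=-0.0038
  γ=atan2(-0.2880,0.1008)=-1.2341;  ψ=arccos(-0.0125)=1.5833;  θ1=γ+ψ≈0.3492
rotate P by −φ2: (-0.0212, -0.0215, -0.2880)
  A cos θ + B sin θ = C:  0.1512·cos θ + -0.2880·sin θ = -0.0693
  θ2 = atan2(B,A) + arccos(C/0.3253) = 0.6981
arm 3 (φ=240.0°): x'=-0.0080, y'=0.0291
  e−x'=0.1380;  (l²−L²−(e−x')²−y'²−z²)/2L = -0.0522
  θ3 = atan2(B,A) + arccos(C/0.3194) = 0.6111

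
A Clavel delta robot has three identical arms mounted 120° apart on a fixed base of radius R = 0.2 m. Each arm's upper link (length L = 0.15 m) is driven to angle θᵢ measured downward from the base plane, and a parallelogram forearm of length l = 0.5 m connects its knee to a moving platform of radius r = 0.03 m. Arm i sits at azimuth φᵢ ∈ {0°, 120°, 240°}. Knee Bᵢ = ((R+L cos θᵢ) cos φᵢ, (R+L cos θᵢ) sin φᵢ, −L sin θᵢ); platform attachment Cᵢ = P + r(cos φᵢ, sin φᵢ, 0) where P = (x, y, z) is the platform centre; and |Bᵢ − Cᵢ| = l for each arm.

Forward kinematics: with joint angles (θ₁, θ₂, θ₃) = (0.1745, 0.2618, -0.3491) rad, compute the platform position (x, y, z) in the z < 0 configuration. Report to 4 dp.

(-0.0247, -0.0629, -0.3849)

φ1=0.0°: virtual centre (0.3177, 0.0000, -0.0260), radius l
centre 2 = (0.3149·cos120.0°, 0.3149·sin120.0°, -0.0388) = (-0.1574, 0.2727, -0.0388)
arm 3 at φ=240.0°: ρ3 = 0.3110;  centre 3 = (-0.1555, -0.2693, 0.0513)
subtract pairs → two planes through P
[-0.9503 0.5454 -0.0256]·P = -0.0010;  [-0.9464 -0.5386 0.1547]·P = -0.0023
det = 1.0280;  x = 0.0017+0.0687z,  y = 0.0012+0.1665z
sphere 1 gives Az²+Bz+C=0 with A=1.0325, B=0.0091, C=-0.1495;  B²−4AC=0.6174;  roots -0.3849, 0.3761;  negative root z = -0.3849
x = -0.0247, y = -0.0629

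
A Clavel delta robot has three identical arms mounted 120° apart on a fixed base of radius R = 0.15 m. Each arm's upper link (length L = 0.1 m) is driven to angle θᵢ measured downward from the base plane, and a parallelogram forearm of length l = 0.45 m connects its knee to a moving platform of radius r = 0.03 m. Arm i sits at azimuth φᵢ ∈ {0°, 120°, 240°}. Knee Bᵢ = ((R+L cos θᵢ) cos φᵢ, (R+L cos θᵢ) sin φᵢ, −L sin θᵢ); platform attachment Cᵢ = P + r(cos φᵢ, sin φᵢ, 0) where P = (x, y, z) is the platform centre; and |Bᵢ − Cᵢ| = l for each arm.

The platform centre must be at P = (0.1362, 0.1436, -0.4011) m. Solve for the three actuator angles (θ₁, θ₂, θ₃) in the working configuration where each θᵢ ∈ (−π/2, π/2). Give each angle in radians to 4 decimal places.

θ₁ = -0.1745, θ₂ = 0.2618, θ₃ = 1.3962

φ1=0.0° → target in arm frame (0.1362, 0.1436)
  A=-0.0162, B=-0.4011, C=(l²−L²−A²−y'²−z²)/(2L)=0.0537
  θ1 = atan2(B,A) + arccos(C/0.4014) = -0.1745
φ2=120.0° → target in arm frame (0.0563, -0.1898)
  A cos θ + B sin θ = C:  0.0637·cos θ + -0.4011·sin θ = -0.0422
  θ2 = atan2(B,A) + arccos(C/0.4061) = 0.2618
φ3=240.0° → target in arm frame (-0.1925, 0.0462)
  e−x'=0.3125;  (l²−L²−(e−x')²−y'²−z²)/2L = -0.3407
  γ=atan2(-0.4011,0.3125)=-0.9090;  ψ=arccos(-0.6701)=2.3052;  θ3=γ+ψ≈1.3962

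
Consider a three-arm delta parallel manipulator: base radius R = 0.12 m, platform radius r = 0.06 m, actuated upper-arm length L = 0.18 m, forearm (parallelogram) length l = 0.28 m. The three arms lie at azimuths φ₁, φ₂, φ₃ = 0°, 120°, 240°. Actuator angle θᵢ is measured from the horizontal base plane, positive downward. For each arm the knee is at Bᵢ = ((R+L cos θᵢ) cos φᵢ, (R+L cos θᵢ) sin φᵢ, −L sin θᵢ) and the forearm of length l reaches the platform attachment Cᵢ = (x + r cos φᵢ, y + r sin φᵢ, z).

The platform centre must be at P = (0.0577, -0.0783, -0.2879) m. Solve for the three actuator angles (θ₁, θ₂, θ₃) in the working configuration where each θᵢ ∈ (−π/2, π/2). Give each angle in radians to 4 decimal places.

φ1=0.0° → target in arm frame (0.0577, -0.0783)
  e−x'=0.0023;  (l²−L²−(e−x')²−y'²−z²)/2L = -0.1195
  θ1 = atan2(B,A) + arccos(C/0.2879) = 0.4360
rotate P by −φ2: (-0.0967, -0.0108, -0.2879)
  A=0.1567, B=-0.2879, C=(l²−L²−A²−y'²−z²)/(2L)=-0.1710
  √(A²+B²)=0.3278;  θ2 = -1.0725+2.1195 ≈ 1.0471
φ3=240.0° → target in arm frame (0.0390, 0.0891)
  A cos θ + B sin θ = C:  0.0210·cos θ + -0.2879·sin θ = -0.1258
  θ3 = atan2(B,A) + arccos(C/0.2887) = 0.5237

θ₁ = 0.4360, θ₂ = 1.0471, θ₃ = 0.5237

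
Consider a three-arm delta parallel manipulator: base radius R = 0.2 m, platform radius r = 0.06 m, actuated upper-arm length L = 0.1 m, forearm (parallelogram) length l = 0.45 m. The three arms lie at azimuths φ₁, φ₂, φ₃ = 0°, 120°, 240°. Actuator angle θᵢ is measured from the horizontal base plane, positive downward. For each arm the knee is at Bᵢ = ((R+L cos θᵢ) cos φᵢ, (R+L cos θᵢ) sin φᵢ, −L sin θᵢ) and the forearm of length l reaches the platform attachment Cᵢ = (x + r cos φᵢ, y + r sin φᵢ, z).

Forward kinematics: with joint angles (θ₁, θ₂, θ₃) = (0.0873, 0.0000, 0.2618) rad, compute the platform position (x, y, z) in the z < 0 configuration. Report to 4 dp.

(0.0052, 0.0258, -0.3920)

φ1=0.0°: virtual centre (0.2396, 0.0000, -0.0087), radius l
φ2=120.0°: virtual centre (-0.1200, 0.2078, 0.0000), radius l
arm 3 at φ=240.0°: e+L cos θ3 = 0.2366;  S3 = (-0.1183, -0.2049, -0.0259)
eliminate P² terms by subtracting sphere 1 from 2 and 3
linear system: -0.7192x+0.4157y = 0.0001−0.0174z; -0.7158x+-0.4098y = -0.0008−-0.0343z
det = 0.5923;  x = 0.0005+-0.0120z,  y = 0.0012+-0.0628z
into |P−S₁|² = l²: 1.0041z² + 0.0230z + -0.1453 = 0;  Δ = 0.5839;  z = -0.3920 or 0.3690 → z<0 root = -0.3920
x = 0.0052, y = 0.0258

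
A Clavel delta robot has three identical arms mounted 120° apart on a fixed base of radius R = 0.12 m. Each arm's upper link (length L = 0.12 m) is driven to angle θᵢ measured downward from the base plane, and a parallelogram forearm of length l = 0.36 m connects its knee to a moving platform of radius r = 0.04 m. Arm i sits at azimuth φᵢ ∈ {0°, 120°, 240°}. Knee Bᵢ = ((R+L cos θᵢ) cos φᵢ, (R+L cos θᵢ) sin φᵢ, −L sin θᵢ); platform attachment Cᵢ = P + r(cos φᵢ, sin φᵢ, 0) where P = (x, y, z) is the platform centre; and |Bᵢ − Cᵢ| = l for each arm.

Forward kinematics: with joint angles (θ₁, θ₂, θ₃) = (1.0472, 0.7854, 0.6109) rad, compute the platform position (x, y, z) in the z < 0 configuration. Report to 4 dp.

centre 1 = (0.1400·cos0.0°, 0.1400·sin0.0°, -0.1039) = (0.1400, 0.0000, -0.1039)
centre 2 = (0.1649·cos120.0°, 0.1649·sin120.0°, -0.0849) = (-0.0824, 0.1428, -0.0849)
centre 3 = (0.1783·cos240.0°, 0.1783·sin240.0°, -0.0688) = (-0.0891, -0.1544, -0.0688)
eliminate P² terms by subtracting sphere 1 from 2 and 3
linear system: -0.4449x+0.2855y = 0.0040−0.0381z; -0.4583x+-0.3088y = 0.0061−0.0702z
Cramer: x(z) = -0.0111+0.1186z;  y(z) = -0.0034+0.0512z
quadratic in z: (1.0167)z²+(0.1717)z+(-0.0960)=0, √Δ=0.6478 → z ∈ {-0.4030, 0.2342}; z = -0.4030 (taking z<0)
x = -0.0589, y = -0.0240

(-0.0589, -0.0240, -0.4030)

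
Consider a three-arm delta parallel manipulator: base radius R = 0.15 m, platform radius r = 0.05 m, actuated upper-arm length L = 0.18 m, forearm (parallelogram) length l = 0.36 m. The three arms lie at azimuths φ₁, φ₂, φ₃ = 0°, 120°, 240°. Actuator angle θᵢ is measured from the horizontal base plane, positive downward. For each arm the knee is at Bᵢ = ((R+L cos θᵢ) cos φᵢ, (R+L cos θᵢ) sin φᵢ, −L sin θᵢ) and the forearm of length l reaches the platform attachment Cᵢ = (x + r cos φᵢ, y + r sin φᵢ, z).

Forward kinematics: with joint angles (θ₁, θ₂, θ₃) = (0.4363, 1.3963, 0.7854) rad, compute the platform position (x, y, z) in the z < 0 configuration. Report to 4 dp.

arm 1 at φ=0.0°: ρ1 = 0.2631;  S1 = (0.2631, 0.0000, -0.0761)
S2 = (0.1313·cos120.0°, 0.1313·sin120.0°, -0.1773) = (-0.0656, 0.1137, -0.1773)
arm 3 at φ=240.0°: ρ3 = 0.2273;  S3 = (-0.1136, -0.1968, -0.1273)
|S₂|²−|S₁|² = -0.0264;  |S₃|²−|S₁|² = -0.0072
plane₁₂: -0.6575x+0.2273y+-0.2024z = -0.0264
Cramer: x(z) = 0.0279-0.2394z;  y(z) = -0.0352+0.1980z
into |P−S₁|² = l²: 1.0965z² + 0.2508z + -0.0672 = 0;  Δ = 0.3578;  z = -0.3871 or 0.1584 → z<0 root = -0.3871
x = 0.1206, y = -0.1119

(0.1206, -0.1119, -0.3871)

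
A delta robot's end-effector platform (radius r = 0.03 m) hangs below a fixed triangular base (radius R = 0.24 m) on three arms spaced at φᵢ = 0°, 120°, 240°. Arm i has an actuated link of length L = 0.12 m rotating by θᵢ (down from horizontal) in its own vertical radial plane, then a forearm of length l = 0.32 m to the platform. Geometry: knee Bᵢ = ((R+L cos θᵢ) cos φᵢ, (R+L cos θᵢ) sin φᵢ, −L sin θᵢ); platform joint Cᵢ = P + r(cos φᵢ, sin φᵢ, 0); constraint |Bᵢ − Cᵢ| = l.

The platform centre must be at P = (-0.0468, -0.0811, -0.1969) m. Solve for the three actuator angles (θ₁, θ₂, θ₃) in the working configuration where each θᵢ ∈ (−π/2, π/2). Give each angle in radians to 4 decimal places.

θ₁ = 1.2213, θ₂ = 1.2215, θ₃ = -0.1741

rotate P by −φ1: (-0.0468, -0.0811, -0.1969)
  A cos θ + B sin θ = C:  0.2568·cos θ + -0.1969·sin θ = -0.0971
  √(A²+B²)=0.3236;  θ1 = -0.6541+1.8754 ≈ 1.2213
φ2=120.0° → target in arm frame (-0.0468, 0.0811)
  A cos θ + B sin θ = C:  0.2568·cos θ + -0.1969·sin θ = -0.0971
  √(A²+B²)=0.3236;  θ2 = -0.6541+1.8756 ≈ 1.2215
φ3=240.0° → target in arm frame (0.0936, 0.0000)
  e−x'=0.1164;  (l²−L²−(e−x')²−y'²−z²)/2L = 0.1487
  √(A²+B²)=0.2287;  θ3 = -1.0370+0.8630 ≈ -0.1741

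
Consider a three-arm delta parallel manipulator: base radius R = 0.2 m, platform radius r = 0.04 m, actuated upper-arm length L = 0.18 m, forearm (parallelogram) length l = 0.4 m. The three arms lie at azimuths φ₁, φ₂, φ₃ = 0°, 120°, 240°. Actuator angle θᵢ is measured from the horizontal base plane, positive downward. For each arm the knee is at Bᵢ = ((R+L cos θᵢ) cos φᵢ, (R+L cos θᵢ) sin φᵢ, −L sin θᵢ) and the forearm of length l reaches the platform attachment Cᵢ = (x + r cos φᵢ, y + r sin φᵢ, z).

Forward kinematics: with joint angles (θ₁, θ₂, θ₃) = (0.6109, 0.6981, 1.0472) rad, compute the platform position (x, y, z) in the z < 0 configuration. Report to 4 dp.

(0.0437, 0.0522, -0.3995)

φ1=0.0°: virtual centre (0.3074, 0.0000, -0.1032), radius l
S2 = (0.2979·cos120.0°, 0.2979·sin120.0°, -0.1157) = (-0.1489, 0.2580, -0.1157)
arm 3 at φ=240.0°: (R−r)+L cos θ3 = 0.2500;  S3 = (-0.1250, -0.2165, -0.1559)
eliminate P² terms by subtracting sphere 1 from 2 and 3
[-0.9128 0.5160 -0.0249]·P = -0.0031;  [-0.8649 -0.4330 -0.1053]·P = -0.0184
det = 0.8415;  x = 0.0128+-0.0774z,  y = 0.0168+-0.0886z
quadratic in z: (1.0138)z²+(0.2491)z+(-0.0623)=0, √Δ=0.5609 → z ∈ {-0.3995, 0.1538}; z = -0.3995 (taking z<0)
x = 0.0437, y = 0.0522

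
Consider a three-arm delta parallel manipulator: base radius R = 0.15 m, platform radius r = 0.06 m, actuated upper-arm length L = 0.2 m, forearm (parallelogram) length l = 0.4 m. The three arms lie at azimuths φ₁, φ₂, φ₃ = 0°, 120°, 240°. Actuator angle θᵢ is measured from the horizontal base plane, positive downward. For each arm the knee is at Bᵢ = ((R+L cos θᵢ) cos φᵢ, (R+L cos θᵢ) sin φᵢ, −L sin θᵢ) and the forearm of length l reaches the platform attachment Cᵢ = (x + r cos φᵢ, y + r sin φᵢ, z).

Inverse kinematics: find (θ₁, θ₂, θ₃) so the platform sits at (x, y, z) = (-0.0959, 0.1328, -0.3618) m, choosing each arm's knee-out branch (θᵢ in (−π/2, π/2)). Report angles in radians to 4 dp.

θ₁ = 0.8729, θ₂ = -0.0870, θ₃ = 0.7853

rotate P by −φ1: (-0.0959, 0.1328, -0.3618)
  A=0.1859, B=-0.3618, C=(l²−L²−A²−y'²−z²)/(2L)=-0.1577
  γ=atan2(-0.3618,0.1859)=-1.0962;  ψ=arccos(-0.3878)=1.9690;  θ1=γ+ψ≈0.8729
arm 2 (φ=120.0°): x'=0.1630, y'=0.0167
  A cos θ + B sin θ = C:  -0.0730·cos θ + -0.3618·sin θ = -0.0412
  γ=atan2(-0.3618,-0.0730)=-1.7698;  ψ=arccos(-0.1118)=1.6828;  θ2=γ+ψ≈-0.0870
arm 3 (φ=240.0°): x'=-0.0671, y'=-0.1495
  A cos θ + B sin θ = C:  0.1571·cos θ + -0.3618·sin θ = -0.1448
  √(A²+B²)=0.3944;  θ3 = -1.1612+1.9466 ≈ 0.7853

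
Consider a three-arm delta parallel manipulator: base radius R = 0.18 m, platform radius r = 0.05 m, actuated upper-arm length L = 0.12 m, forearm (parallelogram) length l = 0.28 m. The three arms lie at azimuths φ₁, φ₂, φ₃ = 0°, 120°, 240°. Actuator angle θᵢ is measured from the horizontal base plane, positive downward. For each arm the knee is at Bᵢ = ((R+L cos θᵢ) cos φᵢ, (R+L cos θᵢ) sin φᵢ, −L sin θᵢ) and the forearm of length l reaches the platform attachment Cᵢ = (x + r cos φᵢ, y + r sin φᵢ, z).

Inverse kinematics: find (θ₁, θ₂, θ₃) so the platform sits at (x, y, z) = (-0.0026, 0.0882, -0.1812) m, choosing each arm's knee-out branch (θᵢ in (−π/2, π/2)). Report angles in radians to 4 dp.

θ₁ = 0.5238, θ₂ = -0.3492, θ₃ = 1.0470

arm 1 (φ=0.0°): x'=-0.0026, y'=0.0882
  e−x'=0.1326;  (l²−L²−(e−x')²−y'²−z²)/2L = 0.0242
  √(A²+B²)=0.2245;  θ1 = -0.9391+1.4629 ≈ 0.5238
arm 2 (φ=120.0°): x'=0.0777, y'=-0.0418
  A cos θ + B sin θ = C:  0.0523·cos θ + -0.1812·sin θ = 0.1112
  √(A²+B²)=0.1886;  θ2 = -1.2897+0.9405 ≈ -0.3492
arm 3 (φ=240.0°): x'=-0.0751, y'=-0.0464
  A=0.2051, B=-0.1812, C=(l²−L²−A²−y'²−z²)/(2L)=-0.0543
  θ3 = atan2(B,A) + arccos(C/0.2737) = 1.0470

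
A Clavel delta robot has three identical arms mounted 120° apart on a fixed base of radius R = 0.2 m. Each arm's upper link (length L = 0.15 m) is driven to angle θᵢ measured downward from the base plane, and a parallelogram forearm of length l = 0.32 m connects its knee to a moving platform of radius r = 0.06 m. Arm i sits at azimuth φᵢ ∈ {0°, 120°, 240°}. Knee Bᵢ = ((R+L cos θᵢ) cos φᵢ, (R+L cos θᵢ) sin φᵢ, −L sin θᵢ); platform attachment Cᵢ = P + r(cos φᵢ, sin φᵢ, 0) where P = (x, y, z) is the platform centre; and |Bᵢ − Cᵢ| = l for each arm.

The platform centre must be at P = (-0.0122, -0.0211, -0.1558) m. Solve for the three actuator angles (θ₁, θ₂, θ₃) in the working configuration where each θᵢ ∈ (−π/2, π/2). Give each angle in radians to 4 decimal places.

φ1=0.0° → target in arm frame (-0.0122, -0.0211)
  A cos θ + B sin θ = C:  0.1522·cos θ + -0.1558·sin θ = 0.1067
  √(A²+B²)=0.2178;  θ1 = -0.7971+1.0587 ≈ 0.2616
φ2=120.0° → target in arm frame (-0.0122, 0.0211)
  A cos θ + B sin θ = C:  0.1522·cos θ + -0.1558·sin θ = 0.1067
  γ=atan2(-0.1558,0.1522)=-0.7972;  ψ=arccos(0.4901)=1.0585;  θ2=γ+ψ≈0.2614
arm 3 (φ=240.0°): x'=0.0244, y'=0.0000
  A=0.1156, B=-0.1558, C=(l²−L²−A²−y'²−z²)/(2L)=0.1409
  θ3 = atan2(B,A) + arccos(C/0.1940) = -0.1740

θ₁ = 0.2616, θ₂ = 0.2614, θ₃ = -0.1740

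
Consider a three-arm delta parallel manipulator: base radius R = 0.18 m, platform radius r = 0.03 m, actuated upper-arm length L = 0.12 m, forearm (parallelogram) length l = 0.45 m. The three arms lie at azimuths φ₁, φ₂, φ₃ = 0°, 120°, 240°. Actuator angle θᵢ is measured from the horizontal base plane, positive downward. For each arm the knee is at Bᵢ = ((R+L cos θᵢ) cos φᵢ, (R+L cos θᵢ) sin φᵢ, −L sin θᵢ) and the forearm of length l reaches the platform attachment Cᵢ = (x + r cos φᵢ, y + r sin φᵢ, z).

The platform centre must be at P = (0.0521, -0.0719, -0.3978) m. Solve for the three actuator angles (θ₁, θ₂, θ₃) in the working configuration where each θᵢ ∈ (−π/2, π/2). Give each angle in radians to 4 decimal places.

θ₁ = 0.0871, θ₂ = 0.7850, θ₃ = 0.1743

arm 1 (φ=0.0°): x'=0.0521, y'=-0.0719
  A cos θ + B sin θ = C:  0.0979·cos θ + -0.3978·sin θ = 0.0629
  √(A²+B²)=0.4097;  θ1 = -1.3295+1.4166 ≈ 0.0871
arm 2 (φ=120.0°): x'=-0.0883, y'=-0.0092
  A=0.2383, B=-0.3978, C=(l²−L²−A²−y'²−z²)/(2L)=-0.1126
  √(A²+B²)=0.4637;  θ2 = -1.0310+1.8161 ≈ 0.7850
rotate P by −φ3: (0.0362, 0.0811, -0.3978)
  A cos θ + B sin θ = C:  0.1138·cos θ + -0.3978·sin θ = 0.0431
  γ=atan2(-0.3978,0.1138)=-1.2922;  ψ=arccos(0.1041)=1.4665;  θ3=γ+ψ≈0.1743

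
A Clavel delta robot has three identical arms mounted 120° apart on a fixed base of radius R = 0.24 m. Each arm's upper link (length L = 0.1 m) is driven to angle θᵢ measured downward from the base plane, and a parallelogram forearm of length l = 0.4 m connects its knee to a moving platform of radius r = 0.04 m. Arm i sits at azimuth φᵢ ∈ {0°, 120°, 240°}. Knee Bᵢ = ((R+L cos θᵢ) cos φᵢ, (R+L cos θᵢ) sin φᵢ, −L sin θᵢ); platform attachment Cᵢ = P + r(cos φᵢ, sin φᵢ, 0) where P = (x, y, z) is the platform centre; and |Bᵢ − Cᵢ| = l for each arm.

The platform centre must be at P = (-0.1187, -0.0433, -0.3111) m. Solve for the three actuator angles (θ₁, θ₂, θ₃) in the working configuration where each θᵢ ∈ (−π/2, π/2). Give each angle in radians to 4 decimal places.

rotate P by −φ1: (-0.1187, -0.0433, -0.3111)
  e−x'=0.3187;  (l²−L²−(e−x')²−y'²−z²)/2L = -0.2511
  √(A²+B²)=0.4454;  θ1 = -0.7733+2.1699 ≈ 1.3966
φ2=120.0° → target in arm frame (0.0219, 0.1244)
  e−x'=0.1781;  (l²−L²−(e−x')²−y'²−z²)/2L = 0.0300
  √(A²+B²)=0.3585;  θ2 = -1.0507+1.4871 ≈ 0.4364
rotate P by −φ3: (0.0968, -0.0811, -0.3111)
  e−x'=0.1032;  (l²−L²−(e−x')²−y'²−z²)/2L = 0.1800
  √(A²+B²)=0.3278;  θ3 = -1.2506+0.9896 ≈ -0.2611

θ₁ = 1.3966, θ₂ = 0.4364, θ₃ = -0.2611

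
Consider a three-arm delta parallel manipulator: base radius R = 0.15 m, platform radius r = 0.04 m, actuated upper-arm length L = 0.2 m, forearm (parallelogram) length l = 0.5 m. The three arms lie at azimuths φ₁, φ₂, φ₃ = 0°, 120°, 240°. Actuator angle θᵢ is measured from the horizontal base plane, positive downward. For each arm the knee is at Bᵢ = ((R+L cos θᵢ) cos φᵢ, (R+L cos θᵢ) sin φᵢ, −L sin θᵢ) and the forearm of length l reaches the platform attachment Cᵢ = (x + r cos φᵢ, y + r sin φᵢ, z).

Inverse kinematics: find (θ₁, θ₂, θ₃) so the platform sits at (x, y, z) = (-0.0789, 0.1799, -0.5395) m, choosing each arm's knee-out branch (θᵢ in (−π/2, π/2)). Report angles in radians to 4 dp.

θ₁ = 1.0472, θ₂ = 0.2618, θ₃ = 1.1346

φ1=0.0° → target in arm frame (-0.0789, 0.1799)
  e−x'=0.1889;  (l²−L²−(e−x')²−y'²−z²)/2L = -0.3728
  θ1 = atan2(B,A) + arccos(C/0.5716) = 1.0472
arm 2 (φ=120.0°): x'=0.1952, y'=-0.0216
  e−x'=-0.0852;  (l²−L²−(e−x')²−y'²−z²)/2L = -0.2220
  γ=atan2(-0.5395,-0.0852)=-1.7275;  ψ=arccos(-0.4064)=1.9893;  θ2=γ+ψ≈0.2618
arm 3 (φ=240.0°): x'=-0.1163, y'=-0.1583
  A=0.2263, B=-0.5395, C=(l²−L²−A²−y'²−z²)/(2L)=-0.3934
  θ3 = atan2(B,A) + arccos(C/0.5851) = 1.1346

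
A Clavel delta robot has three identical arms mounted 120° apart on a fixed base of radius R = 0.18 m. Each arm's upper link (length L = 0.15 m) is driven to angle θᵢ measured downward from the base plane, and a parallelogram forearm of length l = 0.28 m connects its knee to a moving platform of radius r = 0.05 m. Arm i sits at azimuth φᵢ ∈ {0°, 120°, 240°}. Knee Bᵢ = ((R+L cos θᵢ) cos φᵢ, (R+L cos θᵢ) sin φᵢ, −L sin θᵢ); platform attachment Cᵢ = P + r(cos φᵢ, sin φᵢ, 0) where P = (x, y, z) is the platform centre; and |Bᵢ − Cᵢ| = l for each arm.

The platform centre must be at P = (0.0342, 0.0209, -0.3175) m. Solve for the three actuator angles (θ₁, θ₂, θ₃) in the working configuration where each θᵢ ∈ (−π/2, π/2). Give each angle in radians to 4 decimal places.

θ₁ = 0.8730, θ₂ = 1.0474, θ₃ = 1.2219

φ1=0.0° → target in arm frame (0.0342, 0.0209)
  e−x'=0.0958;  (l²−L²−(e−x')²−y'²−z²)/2L = -0.1817
  γ=atan2(-0.3175,0.0958)=-1.2778;  ψ=arccos(-0.5480)=2.1508;  θ1=γ+ψ≈0.8730
rotate P by −φ2: (0.0010, -0.0401, -0.3175)
  A cos θ + B sin θ = C:  0.1290·cos θ + -0.3175·sin θ = -0.2105
  θ2 = atan2(B,A) + arccos(C/0.3427) = 1.0474
φ3=240.0° → target in arm frame (-0.0352, 0.0192)
  A cos θ + B sin θ = C:  0.1652·cos θ + -0.3175·sin θ = -0.2419
  √(A²+B²)=0.3579;  θ3 = -1.0910+2.3129 ≈ 1.2219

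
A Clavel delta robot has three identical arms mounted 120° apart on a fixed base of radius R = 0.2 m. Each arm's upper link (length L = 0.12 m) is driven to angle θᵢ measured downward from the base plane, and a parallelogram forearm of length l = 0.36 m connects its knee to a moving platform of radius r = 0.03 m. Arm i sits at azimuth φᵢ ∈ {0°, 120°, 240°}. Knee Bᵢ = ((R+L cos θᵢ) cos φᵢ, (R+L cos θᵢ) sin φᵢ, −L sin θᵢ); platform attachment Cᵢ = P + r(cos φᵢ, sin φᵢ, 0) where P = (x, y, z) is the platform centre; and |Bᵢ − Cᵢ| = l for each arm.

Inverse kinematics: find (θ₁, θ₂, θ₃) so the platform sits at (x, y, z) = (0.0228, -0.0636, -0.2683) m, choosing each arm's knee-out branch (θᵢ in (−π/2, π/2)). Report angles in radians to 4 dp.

θ₁ = 0.2612, θ₂ = 0.8727, θ₃ = 0.0871

φ1=0.0° → target in arm frame (0.0228, -0.0636)
  e−x'=0.1472;  (l²−L²−(e−x')²−y'²−z²)/2L = 0.0729
  γ=atan2(-0.2683,0.1472)=-1.0690;  ψ=arccos(0.2383)=1.3302;  θ1=γ+ψ≈0.2612
φ2=120.0° → target in arm frame (-0.0665, 0.0121)
  A=0.2365, B=-0.2683, C=(l²−L²−A²−y'²−z²)/(2L)=-0.0536
  √(A²+B²)=0.3576;  θ2 = -0.8484+1.7211 ≈ 0.8727
rotate P by −φ3: (0.0437, 0.0515, -0.2683)
  A=0.1263, B=-0.2683, C=(l²−L²−A²−y'²−z²)/(2L)=0.1025
  γ=atan2(-0.2683,0.1263)=-1.1308;  ψ=arccos(0.3457)=1.2179;  θ3=γ+ψ≈0.0871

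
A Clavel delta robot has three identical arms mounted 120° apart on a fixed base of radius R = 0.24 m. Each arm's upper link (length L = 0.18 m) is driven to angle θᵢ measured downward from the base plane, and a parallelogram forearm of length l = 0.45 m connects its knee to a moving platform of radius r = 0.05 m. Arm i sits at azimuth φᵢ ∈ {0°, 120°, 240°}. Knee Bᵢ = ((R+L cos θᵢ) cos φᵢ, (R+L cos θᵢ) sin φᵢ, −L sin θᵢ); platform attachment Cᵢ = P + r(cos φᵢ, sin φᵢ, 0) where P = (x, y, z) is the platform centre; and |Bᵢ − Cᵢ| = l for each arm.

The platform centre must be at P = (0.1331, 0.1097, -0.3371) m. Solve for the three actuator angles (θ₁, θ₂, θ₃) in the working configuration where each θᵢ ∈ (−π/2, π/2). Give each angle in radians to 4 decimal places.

θ₁ = -0.1741, θ₂ = 0.4363, θ₃ = 1.2219

arm 1 (φ=0.0°): x'=0.1331, y'=0.1097
  A cos θ + B sin θ = C:  0.0569·cos θ + -0.3371·sin θ = 0.1144
  γ=atan2(-0.3371,0.0569)=-1.4036;  ψ=arccos(0.3347)=1.2295;  θ1=γ+ψ≈-0.1741
φ2=120.0° → target in arm frame (0.0285, -0.1701)
  e−x'=0.1615;  (l²−L²−(e−x')²−y'²−z²)/2L = 0.0040
  √(A²+B²)=0.3738;  θ2 = -1.1239+1.5602 ≈ 0.4363
arm 3 (φ=240.0°): x'=-0.1616, y'=0.0604
  e−x'=0.3516;  (l²−L²−(e−x')²−y'²−z²)/2L = -0.1966
  γ=atan2(-0.3371,0.3516)=-0.7644;  ψ=arccos(-0.4036)=1.9863;  θ3=γ+ψ≈1.2219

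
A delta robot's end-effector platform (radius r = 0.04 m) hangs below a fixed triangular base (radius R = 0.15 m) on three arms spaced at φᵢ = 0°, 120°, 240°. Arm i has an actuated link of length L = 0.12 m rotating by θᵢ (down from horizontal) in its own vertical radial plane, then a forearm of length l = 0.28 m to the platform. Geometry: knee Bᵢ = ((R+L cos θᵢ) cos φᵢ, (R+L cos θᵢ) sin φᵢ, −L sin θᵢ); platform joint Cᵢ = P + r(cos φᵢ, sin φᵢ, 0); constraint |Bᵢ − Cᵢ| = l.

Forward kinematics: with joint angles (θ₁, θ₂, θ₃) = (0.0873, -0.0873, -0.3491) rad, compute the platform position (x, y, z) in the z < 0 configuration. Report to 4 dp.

(-0.0146, -0.0097, -0.1473)

φ1=0.0°: virtual centre (0.2295, 0.0000, -0.0105), radius l
O2 = (0.2295·cos120.0°, 0.2295·sin120.0°, 0.0105) = (-0.1148, 0.1988, 0.0105)
φ3=240.0°: virtual centre (-0.1114, -0.1929, 0.0410), radius l
|O₂|²−|O₁|² = 0.0000;  |O₃|²−|O₁|² = -0.0015
[-0.6886 0.3976 0.0419]·P = 0.0000;  [-0.6818 -0.3858 0.1030]·P = -0.0015
Cramer: x(z) = 0.0011+0.1064z;  y(z) = 0.0019+0.0790z
into |P−O₁|² = l²: 1.0176z² + -0.0274z + -0.0261 = 0;  Δ = 0.1070;  z = -0.1473 or 0.1742 → z<0 root = -0.1473
x = -0.0146, y = -0.0097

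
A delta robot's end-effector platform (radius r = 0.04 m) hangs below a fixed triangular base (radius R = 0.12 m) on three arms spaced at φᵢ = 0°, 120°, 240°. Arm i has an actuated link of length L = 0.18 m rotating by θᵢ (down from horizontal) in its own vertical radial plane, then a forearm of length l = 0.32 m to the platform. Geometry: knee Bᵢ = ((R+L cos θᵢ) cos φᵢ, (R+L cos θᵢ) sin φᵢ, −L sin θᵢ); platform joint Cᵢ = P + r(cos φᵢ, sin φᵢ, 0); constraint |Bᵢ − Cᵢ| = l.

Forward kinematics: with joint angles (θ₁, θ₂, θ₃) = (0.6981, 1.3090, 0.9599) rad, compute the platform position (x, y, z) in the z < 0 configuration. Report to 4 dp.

(0.0831, -0.0649, -0.3986)

φ1=0.0°: virtual centre (0.2179, 0.0000, -0.1157), radius l
φ2=120.0°: virtual centre (-0.0633, 0.1096, -0.1739), radius l
φ3=240.0°: virtual centre (-0.0916, -0.1587, -0.1474), radius l
eliminate P² terms by subtracting sphere 1 from 2 and 3
plane₁₂: -0.5624x+0.2193y+-0.1163z = -0.0146
Cramer: x(z) = 0.0186-0.1618z;  y(z) = -0.0189+0.1156z
sphere 1 gives Az²+Bz+C=0 with A=1.0395, B=0.2915, C=-0.0490;  B²−4AC=0.2885;  roots -0.3986, 0.1181;  negative root z = -0.3986
x = 0.0831, y = -0.0649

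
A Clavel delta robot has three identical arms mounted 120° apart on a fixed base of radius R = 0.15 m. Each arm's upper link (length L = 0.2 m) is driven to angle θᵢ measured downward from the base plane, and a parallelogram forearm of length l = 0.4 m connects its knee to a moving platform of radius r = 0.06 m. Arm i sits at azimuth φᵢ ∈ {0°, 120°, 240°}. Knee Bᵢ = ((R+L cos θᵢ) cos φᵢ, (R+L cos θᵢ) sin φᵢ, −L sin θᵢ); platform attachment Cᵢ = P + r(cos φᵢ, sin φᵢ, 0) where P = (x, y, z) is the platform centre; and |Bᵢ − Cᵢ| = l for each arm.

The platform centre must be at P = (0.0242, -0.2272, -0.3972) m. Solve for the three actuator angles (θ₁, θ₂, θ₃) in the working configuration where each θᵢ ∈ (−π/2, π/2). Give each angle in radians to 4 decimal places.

arm 1 (φ=0.0°): x'=0.0242, y'=-0.2272
  A=0.0658, B=-0.3972, C=(l²−L²−A²−y'²−z²)/(2L)=-0.2343
  θ1 = atan2(B,A) + arccos(C/0.4026) = 0.7853
φ2=120.0° → target in arm frame (-0.2089, 0.0926)
  A=0.2989, B=-0.3972, C=(l²−L²−A²−y'²−z²)/(2L)=-0.3392
  θ2 = atan2(B,A) + arccos(C/0.4971) = 1.3960
φ3=240.0° → target in arm frame (0.1847, 0.1346)
  A cos θ + B sin θ = C:  -0.0947·cos θ + -0.3972·sin θ = -0.1621
  √(A²+B²)=0.4083;  θ3 = -1.8048+1.9790 ≈ 0.1742

θ₁ = 0.7853, θ₂ = 1.3960, θ₃ = 0.1742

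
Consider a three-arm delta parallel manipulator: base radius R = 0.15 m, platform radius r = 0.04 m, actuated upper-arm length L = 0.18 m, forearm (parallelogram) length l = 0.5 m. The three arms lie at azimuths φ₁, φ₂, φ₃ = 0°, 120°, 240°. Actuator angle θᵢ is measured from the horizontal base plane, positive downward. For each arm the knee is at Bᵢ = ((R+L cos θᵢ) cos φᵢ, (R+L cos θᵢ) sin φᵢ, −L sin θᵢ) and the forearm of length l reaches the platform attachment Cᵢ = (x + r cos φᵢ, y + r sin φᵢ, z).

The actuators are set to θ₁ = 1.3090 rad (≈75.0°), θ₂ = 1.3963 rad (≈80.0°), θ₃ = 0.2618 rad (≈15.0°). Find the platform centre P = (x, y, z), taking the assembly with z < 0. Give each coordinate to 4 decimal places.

(-0.1008, -0.2162, -0.5440)

φ1=0.0°: virtual centre (0.1566, 0.0000, -0.1739), radius l
O2 = (0.1413·cos120.0°, 0.1413·sin120.0°, -0.1773) = (-0.0706, 0.1223, -0.1773)
O3 = (0.2839·cos240.0°, 0.2839·sin240.0°, -0.0466) = (-0.1419, -0.2458, -0.0466)
subtract pairs → two planes through P
[-0.4544 0.2447 -0.0068]·P = -0.0034;  [-0.5970 -0.4917 0.2546]·P = 0.0280
Cramer: x(z) = -0.0141+0.1595z;  y(z) = -0.0399+0.3241z
quadratic in z: (1.1305)z²+(0.2674)z+(-0.1891)=0, √Δ=0.9625 → z ∈ {-0.5440, 0.3074}; z = -0.5440 (taking z<0)
x = -0.1008, y = -0.2162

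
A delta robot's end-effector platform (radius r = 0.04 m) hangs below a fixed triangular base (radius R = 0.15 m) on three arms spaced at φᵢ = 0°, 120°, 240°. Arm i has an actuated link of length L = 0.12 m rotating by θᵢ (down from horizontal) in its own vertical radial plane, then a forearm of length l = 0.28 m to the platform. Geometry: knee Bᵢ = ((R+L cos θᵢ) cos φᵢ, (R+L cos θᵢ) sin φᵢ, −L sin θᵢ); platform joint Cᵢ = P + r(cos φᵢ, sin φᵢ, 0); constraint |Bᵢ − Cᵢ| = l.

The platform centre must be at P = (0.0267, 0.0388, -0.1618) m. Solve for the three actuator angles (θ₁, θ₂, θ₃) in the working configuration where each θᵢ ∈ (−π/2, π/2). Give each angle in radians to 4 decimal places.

φ1=0.0° → target in arm frame (0.0267, 0.0388)
  A=0.0833, B=-0.1618, C=(l²−L²−A²−y'²−z²)/(2L)=0.1224
  θ1 = atan2(B,A) + arccos(C/0.1820) = -0.2623
rotate P by −φ2: (0.0203, -0.0425, -0.1618)
  e−x'=0.0897;  (l²−L²−(e−x')²−y'²−z²)/2L = 0.1165
  γ=atan2(-0.1618,0.0897)=-1.0644;  ψ=arccos(0.6296)=0.8898;  θ2=γ+ψ≈-0.1746
arm 3 (φ=240.0°): x'=-0.0470, y'=0.0037
  A=0.1570, B=-0.1618, C=(l²−L²−A²−y'²−z²)/(2L)=0.0549
  √(A²+B²)=0.2254;  θ3 = -0.8006+1.3248 ≈ 0.5242

θ₁ = -0.2623, θ₂ = -0.1746, θ₃ = 0.5242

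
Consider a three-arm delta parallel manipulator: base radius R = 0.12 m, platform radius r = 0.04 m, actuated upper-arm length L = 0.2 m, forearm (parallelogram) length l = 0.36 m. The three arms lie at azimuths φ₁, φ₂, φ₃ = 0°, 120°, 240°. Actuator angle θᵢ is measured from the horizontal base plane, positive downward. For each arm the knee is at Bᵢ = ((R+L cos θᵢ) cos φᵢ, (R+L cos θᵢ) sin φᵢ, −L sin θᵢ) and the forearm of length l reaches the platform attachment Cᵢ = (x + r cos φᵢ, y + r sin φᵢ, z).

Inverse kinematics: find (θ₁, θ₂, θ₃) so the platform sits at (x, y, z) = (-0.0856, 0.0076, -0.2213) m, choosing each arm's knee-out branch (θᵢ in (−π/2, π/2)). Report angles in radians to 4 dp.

arm 1 (φ=0.0°): x'=-0.0856, y'=0.0076
  A cos θ + B sin θ = C:  0.1656·cos θ + -0.2213·sin θ = 0.0329
  θ1 = atan2(B,A) + arccos(C/0.2764) = 0.5232
arm 2 (φ=120.0°): x'=0.0494, y'=0.0703
  A=0.0306, B=-0.2213, C=(l²−L²−A²−y'²−z²)/(2L)=0.0869
  θ2 = atan2(B,A) + arccos(C/0.2234) = -0.2618
arm 3 (φ=240.0°): x'=0.0362, y'=-0.0779
  A=0.0438, B=-0.2213, C=(l²−L²−A²−y'²−z²)/(2L)=0.0816
  √(A²+B²)=0.2256;  θ3 = -1.3755+1.2007 ≈ -0.1747

θ₁ = 0.5232, θ₂ = -0.2618, θ₃ = -0.1747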